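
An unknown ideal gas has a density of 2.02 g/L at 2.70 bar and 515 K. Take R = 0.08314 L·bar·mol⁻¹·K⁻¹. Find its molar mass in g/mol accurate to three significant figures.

ρ = PM/(RT) ⇒ M = ρRT/P = (2.02 × 0.08314 × 515.0) / 2.70

M ≈ 32.0 g/mol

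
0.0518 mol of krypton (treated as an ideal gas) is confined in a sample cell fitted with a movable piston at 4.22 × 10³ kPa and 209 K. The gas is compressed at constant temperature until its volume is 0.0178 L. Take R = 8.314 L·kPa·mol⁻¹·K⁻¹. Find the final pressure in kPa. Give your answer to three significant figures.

From PV = nRT: V₁ = nRT₁/P₁ = 0.02133 L.
Isothermal, so P V is constant: T₂ = T₁; P₂ = P₁·(V₁/V₂) = 5057 kPa.

P₂ ≈ 5.06e+03 kPa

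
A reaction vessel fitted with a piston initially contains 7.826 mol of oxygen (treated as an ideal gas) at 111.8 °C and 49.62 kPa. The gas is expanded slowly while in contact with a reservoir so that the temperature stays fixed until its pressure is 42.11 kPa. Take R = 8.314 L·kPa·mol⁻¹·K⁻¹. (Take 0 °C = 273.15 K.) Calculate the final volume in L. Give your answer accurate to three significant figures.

V₂ ≈ 595 L

Convert: T₁ = 384.9 K.
From PV = nRT: V₁ = nRT₁/P₁ = 504.8 L.
T constant ⇒ Boyle's law P V = const: T₂ = T₁; V₂ = V₁·(P₁/P₂) = 594.8 L.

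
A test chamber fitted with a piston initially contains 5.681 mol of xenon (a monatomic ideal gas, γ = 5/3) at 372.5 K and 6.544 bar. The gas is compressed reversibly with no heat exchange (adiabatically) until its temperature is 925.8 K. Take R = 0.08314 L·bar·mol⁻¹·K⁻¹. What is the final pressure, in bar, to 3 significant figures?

From PV = nRT: V₁ = nRT₁/P₁ = 26.89 L.
Adiabatic (γ = 5/3), T V^(γ−1) and P V^γ constant: P₂ = P₁·(T₂/T₁)^(γ/(γ−1)) = 63.73 bar; V₂ = V₁·(T₁/T₂)^(1/(γ−1)) = 6.862 L.

P₂ ≈ 63.7 bar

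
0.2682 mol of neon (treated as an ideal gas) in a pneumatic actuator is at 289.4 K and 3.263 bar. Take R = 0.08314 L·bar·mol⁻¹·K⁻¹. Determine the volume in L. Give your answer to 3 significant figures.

V ≈ 1.98 L

PV = nRT ⇒ V = nRT/P = (0.2682 × 0.08314 × 289.4) / 3.263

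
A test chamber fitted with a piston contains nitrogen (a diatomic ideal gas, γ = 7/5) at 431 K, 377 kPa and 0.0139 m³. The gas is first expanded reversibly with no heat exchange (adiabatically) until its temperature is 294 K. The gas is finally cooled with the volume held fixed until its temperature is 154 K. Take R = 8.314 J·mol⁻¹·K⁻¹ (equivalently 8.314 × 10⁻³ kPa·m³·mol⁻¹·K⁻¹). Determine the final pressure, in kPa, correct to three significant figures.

Adiabatic (γ = 7/5), T V^(γ−1) and P V^γ constant: P₂ = P₁·(T₂/T₁)^(γ/(γ−1)) = 98.83 kPa; V₂ = V₁·(T₁/T₂)^(1/(γ−1)) = 0.03617 m³.
V constant ⇒ P ∝ T: V₃ = V₂; P₃ = P₂·(T₃/T₂) = 51.77 kPa.

P₃ ≈ 51.8 kPa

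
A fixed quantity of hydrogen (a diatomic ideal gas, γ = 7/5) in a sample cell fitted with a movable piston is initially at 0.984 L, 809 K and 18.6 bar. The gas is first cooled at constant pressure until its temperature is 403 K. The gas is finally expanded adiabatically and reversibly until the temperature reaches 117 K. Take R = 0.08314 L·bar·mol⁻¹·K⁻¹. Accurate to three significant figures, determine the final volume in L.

P constant ⇒ V ∝ T: P₂ = P₁; V₂ = V₁·(T₂/T₁) = 0.4902 L.
Adiabatic (γ = 7/5), T V^(γ−1) and P V^γ constant: P₃ = P₂·(T₃/T₂)^(γ/(γ−1)) = 0.2452 bar; V₃ = V₂·(T₂/T₃)^(1/(γ−1)) = 10.79 L.

V₃ ≈ 10.8 L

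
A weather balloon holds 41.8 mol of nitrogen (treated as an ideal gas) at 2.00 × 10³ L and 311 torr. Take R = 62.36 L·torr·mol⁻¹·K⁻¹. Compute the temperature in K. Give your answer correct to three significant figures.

T ≈ 239 K

PV = nRT ⇒ T = PV/(nR) = (311 × 2.00e+03) / (41.8 × 62.36)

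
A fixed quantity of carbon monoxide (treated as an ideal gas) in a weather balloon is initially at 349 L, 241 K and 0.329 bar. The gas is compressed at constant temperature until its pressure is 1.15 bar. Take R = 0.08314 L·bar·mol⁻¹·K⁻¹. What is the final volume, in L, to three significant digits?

T constant ⇒ Boyle's law P V = const: T₂ = T₁; V₂ = V₁·(P₁/P₂) = 99.84 L.

V₂ ≈ 99.8 L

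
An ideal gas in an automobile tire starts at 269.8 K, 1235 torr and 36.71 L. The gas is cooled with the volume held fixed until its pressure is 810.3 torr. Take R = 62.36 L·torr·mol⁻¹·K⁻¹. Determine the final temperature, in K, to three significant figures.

V constant ⇒ P ∝ T: V₂ = V₁; T₂ = T₁·(P₂/P₁) = 177.0 K.

T₂ ≈ 177 K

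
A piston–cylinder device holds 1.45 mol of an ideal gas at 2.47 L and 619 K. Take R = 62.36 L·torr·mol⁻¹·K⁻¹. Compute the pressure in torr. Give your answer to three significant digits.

P ≈ 2.27e+04 torr

PV = nRT ⇒ P = nRT/V = (1.45 × 62.36 × 619) / 2.47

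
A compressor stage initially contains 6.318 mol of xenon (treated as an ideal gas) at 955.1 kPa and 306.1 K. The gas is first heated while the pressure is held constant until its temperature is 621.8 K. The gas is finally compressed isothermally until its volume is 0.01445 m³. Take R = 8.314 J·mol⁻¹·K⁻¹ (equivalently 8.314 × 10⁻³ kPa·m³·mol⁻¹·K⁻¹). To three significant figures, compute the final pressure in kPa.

P₃ ≈ 2.26e+03 kPa

From PV = nRT: V₁ = nRT₁/P₁ = 0.01683 m³.
P constant ⇒ V ∝ T: P₂ = P₁; V₂ = V₁·(T₂/T₁) = 0.03420 m³.
T constant ⇒ Boyle's law P V = const: T₃ = T₂; P₃ = P₂·(V₂/V₃) = 2260 kPa.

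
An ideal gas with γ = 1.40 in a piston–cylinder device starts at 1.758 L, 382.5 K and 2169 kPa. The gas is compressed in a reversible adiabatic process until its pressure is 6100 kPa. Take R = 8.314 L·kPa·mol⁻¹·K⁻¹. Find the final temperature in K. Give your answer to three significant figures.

Reversible adiabatic, γ = 1.40: T₂ = T₁·(P₂/P₁)^((γ−1)/γ) = 514.0 K; V₂ = V₁·(P₁/P₂)^(1/γ) = 0.8400 L.

T₂ ≈ 514 K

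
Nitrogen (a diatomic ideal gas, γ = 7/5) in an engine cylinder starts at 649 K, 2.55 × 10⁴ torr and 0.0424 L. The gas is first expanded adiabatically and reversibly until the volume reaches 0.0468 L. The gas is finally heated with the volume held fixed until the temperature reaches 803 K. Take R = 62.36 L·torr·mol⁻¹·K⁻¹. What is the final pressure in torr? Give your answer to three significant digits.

P₃ ≈ 2.86e+04 torr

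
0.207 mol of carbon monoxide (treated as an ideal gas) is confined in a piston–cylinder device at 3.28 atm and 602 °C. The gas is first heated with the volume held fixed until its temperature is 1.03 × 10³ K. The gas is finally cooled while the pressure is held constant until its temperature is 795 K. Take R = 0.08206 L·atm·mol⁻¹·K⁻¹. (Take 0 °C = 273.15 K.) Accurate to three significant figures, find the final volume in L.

Convert: T₁ = 875.1 K.
From PV = nRT: V₁ = nRT₁/P₁ = 4.532 L.
V constant ⇒ P ∝ T: V₂ = V₁; P₂ = P₁·(T₂/T₁) = 3.860 atm.
P constant ⇒ V ∝ T: P₃ = P₂; V₃ = V₂·(T₃/T₂) = 3.498 L.

V₃ ≈ 3.50 L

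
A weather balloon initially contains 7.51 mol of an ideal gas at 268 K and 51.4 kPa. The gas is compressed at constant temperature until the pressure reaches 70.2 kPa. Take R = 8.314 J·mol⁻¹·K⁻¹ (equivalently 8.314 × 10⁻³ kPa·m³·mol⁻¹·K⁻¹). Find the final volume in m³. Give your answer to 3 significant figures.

V₂ ≈ 0.238 m³

From PV = nRT: V₁ = nRT₁/P₁ = 0.3256 m³.
Isothermal, so P V is constant: T₂ = T₁; V₂ = V₁·(P₁/P₂) = 0.2384 m³.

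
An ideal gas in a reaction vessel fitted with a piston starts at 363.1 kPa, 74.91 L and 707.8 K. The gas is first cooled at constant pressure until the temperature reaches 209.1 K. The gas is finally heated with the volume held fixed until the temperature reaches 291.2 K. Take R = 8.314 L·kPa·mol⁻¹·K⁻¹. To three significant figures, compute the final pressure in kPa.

P₃ ≈ 506 kPa

Isobaric, so V/T is constant: P₂ = P₁; V₂ = V₁·(T₂/T₁) = 22.13 L.
V constant ⇒ P ∝ T: V₃ = V₂; P₃ = P₂·(T₃/T₂) = 505.7 kPa.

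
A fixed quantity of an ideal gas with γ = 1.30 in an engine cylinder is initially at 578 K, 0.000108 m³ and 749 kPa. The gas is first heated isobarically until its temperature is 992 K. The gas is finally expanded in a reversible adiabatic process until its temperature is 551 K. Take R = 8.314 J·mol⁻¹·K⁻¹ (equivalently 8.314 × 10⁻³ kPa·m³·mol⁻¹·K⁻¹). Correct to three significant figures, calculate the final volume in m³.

Isobaric, so V/T is constant: P₂ = P₁; V₂ = V₁·(T₂/T₁) = 0.0001854 m³.
Adiabatic (γ = 1.30), T V^(γ−1) and P V^γ constant: P₃ = P₂·(T₃/T₂)^(γ/(γ−1)) = 58.60 kPa; V₃ = V₂·(T₂/T₃)^(1/(γ−1)) = 0.001316 m³.

V₃ ≈ 0.00132 m³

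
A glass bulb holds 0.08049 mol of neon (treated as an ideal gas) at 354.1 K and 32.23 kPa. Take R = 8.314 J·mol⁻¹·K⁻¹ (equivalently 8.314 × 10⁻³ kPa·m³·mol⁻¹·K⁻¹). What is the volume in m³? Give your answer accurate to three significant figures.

V ≈ 0.00735 m³

PV = nRT ⇒ V = nRT/P = (0.08049 × 8.314 × 10⁻³ × 354.1) / 32.23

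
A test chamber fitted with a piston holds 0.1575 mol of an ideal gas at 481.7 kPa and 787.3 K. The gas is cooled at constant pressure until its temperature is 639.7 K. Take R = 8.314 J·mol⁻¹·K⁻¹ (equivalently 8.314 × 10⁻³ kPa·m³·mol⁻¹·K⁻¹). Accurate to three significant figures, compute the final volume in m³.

From PV = nRT: V₁ = nRT₁/P₁ = 0.002140 m³.
P constant ⇒ V ∝ T: P₂ = P₁; V₂ = V₁·(T₂/T₁) = 0.001739 m³.

V₂ ≈ 0.00174 m³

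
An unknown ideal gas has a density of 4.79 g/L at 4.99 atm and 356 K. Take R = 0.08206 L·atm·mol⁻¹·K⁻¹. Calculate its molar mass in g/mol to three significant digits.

M ≈ 28.0 g/mol

ρ = PM/(RT) ⇒ M = ρRT/P = (4.79 × 0.08206 × 356.0) / 4.99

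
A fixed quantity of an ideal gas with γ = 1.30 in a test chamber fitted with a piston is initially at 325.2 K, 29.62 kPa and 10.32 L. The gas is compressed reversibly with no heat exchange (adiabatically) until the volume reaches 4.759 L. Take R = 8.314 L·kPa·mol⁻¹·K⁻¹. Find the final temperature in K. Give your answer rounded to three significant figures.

Reversible adiabatic, γ = 1.30: T₂ = T₁·(V₁/V₂)^(γ−1) = 410.2 K; P₂ = P₁·(V₁/V₂)^γ = 81.02 kPa.

T₂ ≈ 410 K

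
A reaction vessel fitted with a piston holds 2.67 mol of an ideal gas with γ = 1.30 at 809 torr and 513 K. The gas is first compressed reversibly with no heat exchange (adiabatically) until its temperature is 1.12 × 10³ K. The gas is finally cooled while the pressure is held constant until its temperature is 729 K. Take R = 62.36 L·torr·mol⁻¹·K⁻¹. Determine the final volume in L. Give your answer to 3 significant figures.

V₃ ≈ 5.09 L

From PV = nRT: V₁ = nRT₁/P₁ = 105.6 L.
Adiabatic (γ = 1.30), T V^(γ−1) and P V^γ constant: P₂ = P₁·(T₂/T₁)^(γ/(γ−1)) = 2.384e+04 torr; V₂ = V₁·(T₁/T₂)^(1/(γ−1)) = 7.821 L.
Isobaric, so V/T is constant: P₃ = P₂; V₃ = V₂·(T₃/T₂) = 5.090 L.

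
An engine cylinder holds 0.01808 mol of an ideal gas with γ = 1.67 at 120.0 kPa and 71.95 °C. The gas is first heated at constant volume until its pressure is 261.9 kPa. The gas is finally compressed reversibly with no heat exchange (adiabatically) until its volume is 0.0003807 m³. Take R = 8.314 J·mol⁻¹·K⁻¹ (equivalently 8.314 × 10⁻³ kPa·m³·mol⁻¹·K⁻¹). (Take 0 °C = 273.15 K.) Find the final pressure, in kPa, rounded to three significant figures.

Convert: T₁ = 345.1 K.
From PV = nRT: V₁ = nRT₁/P₁ = 0.0004323 m³.
V constant ⇒ P ∝ T: V₂ = V₁; T₂ = T₁·(P₂/P₁) = 753.2 K.
Reversible adiabatic, γ = 1.67: T₃ = T₂·(V₂/V₃)^(γ−1) = 820.1 K; P₃ = P₂·(V₂/V₃)^γ = 323.8 kPa.

P₃ ≈ 324 kPa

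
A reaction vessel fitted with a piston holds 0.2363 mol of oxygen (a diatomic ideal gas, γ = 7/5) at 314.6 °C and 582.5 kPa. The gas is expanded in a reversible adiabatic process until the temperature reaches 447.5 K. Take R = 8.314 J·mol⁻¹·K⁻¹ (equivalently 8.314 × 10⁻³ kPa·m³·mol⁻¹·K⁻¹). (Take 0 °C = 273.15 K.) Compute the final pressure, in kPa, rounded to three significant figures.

P₂ ≈ 224 kPa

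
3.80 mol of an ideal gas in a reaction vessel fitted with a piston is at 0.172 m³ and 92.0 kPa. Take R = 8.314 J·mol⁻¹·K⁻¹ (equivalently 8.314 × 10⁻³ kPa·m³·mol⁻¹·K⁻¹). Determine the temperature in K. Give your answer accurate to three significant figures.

PV = nRT ⇒ T = PV/(nR) = (92.0 × 0.172) / (3.80 × 8.314 × 10⁻³)

T ≈ 501 K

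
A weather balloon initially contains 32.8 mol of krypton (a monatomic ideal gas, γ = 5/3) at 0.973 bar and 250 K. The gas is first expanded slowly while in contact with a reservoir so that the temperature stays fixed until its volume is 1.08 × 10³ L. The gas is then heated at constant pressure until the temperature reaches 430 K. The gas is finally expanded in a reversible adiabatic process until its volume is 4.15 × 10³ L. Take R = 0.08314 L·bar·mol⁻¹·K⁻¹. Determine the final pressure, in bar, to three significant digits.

P₄ ≈ 0.165 bar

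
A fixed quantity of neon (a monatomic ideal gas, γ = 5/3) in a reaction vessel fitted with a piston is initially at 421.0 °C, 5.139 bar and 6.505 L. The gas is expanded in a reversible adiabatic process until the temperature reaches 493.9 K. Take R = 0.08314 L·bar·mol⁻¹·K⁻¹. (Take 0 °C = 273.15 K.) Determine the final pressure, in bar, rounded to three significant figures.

Convert: T₁ = 694.1 K.
Adiabatic (γ = 5/3), T V^(γ−1) and P V^γ constant: P₂ = P₁·(T₂/T₁)^(γ/(γ−1)) = 2.195 bar; V₂ = V₁·(T₁/T₂)^(1/(γ−1)) = 10.84 L.

P₂ ≈ 2.19 bar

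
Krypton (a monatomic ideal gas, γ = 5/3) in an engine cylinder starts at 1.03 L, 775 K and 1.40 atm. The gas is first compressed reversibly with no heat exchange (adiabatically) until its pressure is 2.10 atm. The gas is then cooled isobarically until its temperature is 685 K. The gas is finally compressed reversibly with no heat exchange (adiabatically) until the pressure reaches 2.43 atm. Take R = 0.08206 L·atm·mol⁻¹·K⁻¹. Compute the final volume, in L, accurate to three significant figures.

Reversible adiabatic, γ = 5/3: T₂ = T₁·(P₂/P₁)^((γ−1)/γ) = 911.5 K; V₂ = V₁·(P₁/P₂)^(1/γ) = 0.8076 L.
Isobaric, so V/T is constant: P₃ = P₂; V₃ = V₂·(T₃/T₂) = 0.6069 L.
Reversible adiabatic, γ = 5/3: T₄ = T₃·(P₄/P₃)^((γ−1)/γ) = 726.2 K; V₄ = V₃·(P₃/P₄)^(1/γ) = 0.5560 L.

V₄ ≈ 0.556 L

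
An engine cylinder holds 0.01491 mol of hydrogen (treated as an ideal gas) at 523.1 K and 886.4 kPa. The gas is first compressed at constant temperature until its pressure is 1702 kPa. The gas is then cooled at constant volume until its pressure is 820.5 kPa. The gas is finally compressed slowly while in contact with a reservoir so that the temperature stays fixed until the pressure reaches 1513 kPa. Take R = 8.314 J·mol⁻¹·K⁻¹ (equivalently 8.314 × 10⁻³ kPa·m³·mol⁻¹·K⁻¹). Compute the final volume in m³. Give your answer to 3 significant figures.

V₄ ≈ 2.07e-05 m³

From PV = nRT: V₁ = nRT₁/P₁ = 7.315e-05 m³.
Isothermal, so P V is constant: T₂ = T₁; V₂ = V₁·(P₁/P₂) = 3.810e-05 m³.
Isochoric, so P/T is constant: V₃ = V₂; T₃ = T₂·(P₃/P₂) = 252.2 K.
Isothermal, so P V is constant: T₄ = T₃; V₄ = V₃·(P₃/P₄) = 2.066e-05 m³.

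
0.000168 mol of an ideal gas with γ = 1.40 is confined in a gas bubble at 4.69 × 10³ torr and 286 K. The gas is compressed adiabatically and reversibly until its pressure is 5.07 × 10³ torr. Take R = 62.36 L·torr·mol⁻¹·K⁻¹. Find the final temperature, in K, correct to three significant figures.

T₂ ≈ 292 K

From PV = nRT: V₁ = nRT₁/P₁ = 0.0006389 L.
Reversible adiabatic, γ = 1.40: T₂ = T₁·(P₂/P₁)^((γ−1)/γ) = 292.4 K; V₂ = V₁·(P₁/P₂)^(1/γ) = 0.0006043 L.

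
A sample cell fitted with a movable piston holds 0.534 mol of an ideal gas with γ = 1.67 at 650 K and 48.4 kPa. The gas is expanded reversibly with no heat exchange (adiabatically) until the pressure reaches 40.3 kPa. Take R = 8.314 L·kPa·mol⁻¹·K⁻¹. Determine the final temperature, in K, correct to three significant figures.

From PV = nRT: V₁ = nRT₁/P₁ = 59.62 L.
Reversible adiabatic, γ = 1.67: T₂ = T₁·(P₂/P₁)^((γ−1)/γ) = 604.0 K; V₂ = V₁·(P₁/P₂)^(1/γ) = 66.53 L.

T₂ ≈ 604 K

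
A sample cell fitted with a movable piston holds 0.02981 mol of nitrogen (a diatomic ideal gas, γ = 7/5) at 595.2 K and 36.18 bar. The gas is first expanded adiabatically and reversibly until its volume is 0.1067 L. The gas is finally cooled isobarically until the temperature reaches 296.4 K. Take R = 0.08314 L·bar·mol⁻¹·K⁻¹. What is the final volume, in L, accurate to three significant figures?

V₃ ≈ 0.0781 L

From PV = nRT: V₁ = nRT₁/P₁ = 0.04077 L.
Reversible adiabatic, γ = 7/5: T₂ = T₁·(V₁/V₂)^(γ−1) = 405.1 K; P₂ = P₁·(V₁/V₂)^γ = 9.409 bar.
P constant ⇒ V ∝ T: P₃ = P₂; V₃ = V₂·(T₃/T₂) = 0.07807 L.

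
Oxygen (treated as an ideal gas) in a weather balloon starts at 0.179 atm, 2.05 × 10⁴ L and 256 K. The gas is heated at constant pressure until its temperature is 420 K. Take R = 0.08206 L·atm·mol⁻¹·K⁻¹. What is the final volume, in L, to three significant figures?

V₂ ≈ 3.36e+04 L

P constant ⇒ V ∝ T: P₂ = P₁; V₂ = V₁·(T₂/T₁) = 3.363e+04 L.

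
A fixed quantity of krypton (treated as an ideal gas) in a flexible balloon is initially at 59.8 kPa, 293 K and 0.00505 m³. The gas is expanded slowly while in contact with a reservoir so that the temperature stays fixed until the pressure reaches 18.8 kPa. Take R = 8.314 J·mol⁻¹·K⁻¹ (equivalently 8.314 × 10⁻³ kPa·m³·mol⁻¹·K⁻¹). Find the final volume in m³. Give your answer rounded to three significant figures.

V₂ ≈ 0.0161 m³

T constant ⇒ Boyle's law P V = const: T₂ = T₁; V₂ = V₁·(P₁/P₂) = 0.01606 m³.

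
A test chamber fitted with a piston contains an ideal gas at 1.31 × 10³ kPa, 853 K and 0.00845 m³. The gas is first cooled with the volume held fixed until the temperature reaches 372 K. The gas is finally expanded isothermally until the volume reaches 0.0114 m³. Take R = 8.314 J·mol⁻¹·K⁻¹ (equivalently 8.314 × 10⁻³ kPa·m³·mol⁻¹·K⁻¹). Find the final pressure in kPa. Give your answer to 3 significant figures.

P₃ ≈ 423 kPa

Isochoric, so P/T is constant: V₂ = V₁; P₂ = P₁·(T₂/T₁) = 571.3 kPa.
T constant ⇒ Boyle's law P V = const: T₃ = T₂; P₃ = P₂·(V₂/V₃) = 423.5 kPa.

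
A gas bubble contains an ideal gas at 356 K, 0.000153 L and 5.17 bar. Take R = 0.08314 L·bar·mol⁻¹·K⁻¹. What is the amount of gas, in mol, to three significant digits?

PV = nRT ⇒ n = PV/(RT) = (5.17 × 0.000153) / (0.08314 × 356)

n ≈ 2.67e-05 mol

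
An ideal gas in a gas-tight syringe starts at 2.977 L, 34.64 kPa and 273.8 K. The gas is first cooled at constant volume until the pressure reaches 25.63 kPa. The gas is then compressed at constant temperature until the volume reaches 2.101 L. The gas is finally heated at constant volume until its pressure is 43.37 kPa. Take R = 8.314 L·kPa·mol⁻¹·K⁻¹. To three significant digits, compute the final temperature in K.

Isochoric, so P/T is constant: V₂ = V₁; T₂ = T₁·(P₂/P₁) = 202.6 K.
Isothermal, so P V is constant: T₃ = T₂; P₃ = P₂·(V₂/V₃) = 36.32 kPa.
Isochoric, so P/T is constant: V₄ = V₃; T₄ = T₃·(P₄/P₃) = 241.9 K.

T₄ ≈ 242 K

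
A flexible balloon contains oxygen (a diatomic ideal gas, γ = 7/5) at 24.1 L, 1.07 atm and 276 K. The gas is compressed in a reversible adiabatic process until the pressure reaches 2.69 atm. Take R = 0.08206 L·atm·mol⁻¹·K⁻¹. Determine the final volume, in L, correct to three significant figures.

Adiabatic (γ = 7/5), T V^(γ−1) and P V^γ constant: T₂ = T₁·(P₂/P₁)^((γ−1)/γ) = 359.2 K; V₂ = V₁·(P₁/P₂)^(1/γ) = 12.47 L.

V₂ ≈ 12.5 L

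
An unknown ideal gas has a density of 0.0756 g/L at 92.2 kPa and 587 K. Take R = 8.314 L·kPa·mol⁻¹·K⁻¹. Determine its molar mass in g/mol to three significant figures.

ρ = PM/(RT) ⇒ M = ρRT/P = (0.0756 × 8.314 × 587.0) / 92.2

M ≈ 4.00 g/mol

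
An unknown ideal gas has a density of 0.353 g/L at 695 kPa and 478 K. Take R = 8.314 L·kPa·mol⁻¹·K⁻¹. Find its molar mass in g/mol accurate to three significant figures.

M ≈ 2.02 g/mol

ρ = PM/(RT) ⇒ M = ρRT/P = (0.353 × 8.314 × 478.0) / 695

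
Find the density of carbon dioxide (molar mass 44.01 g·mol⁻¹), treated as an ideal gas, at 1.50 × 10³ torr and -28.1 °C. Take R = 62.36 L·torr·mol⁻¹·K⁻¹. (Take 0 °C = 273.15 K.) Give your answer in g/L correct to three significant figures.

ρ = PM/(RT) = (1.50e+03 × 44.01) / (62.36 × 245.0)

ρ ≈ 4.32 g/L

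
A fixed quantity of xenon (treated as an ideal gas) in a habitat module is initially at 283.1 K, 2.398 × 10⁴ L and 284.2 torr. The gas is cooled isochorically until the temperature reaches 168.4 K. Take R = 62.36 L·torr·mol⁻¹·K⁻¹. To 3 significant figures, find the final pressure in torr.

P₂ ≈ 169 torr

Isochoric, so P/T is constant: V₂ = V₁; P₂ = P₁·(T₂/T₁) = 169.1 torr.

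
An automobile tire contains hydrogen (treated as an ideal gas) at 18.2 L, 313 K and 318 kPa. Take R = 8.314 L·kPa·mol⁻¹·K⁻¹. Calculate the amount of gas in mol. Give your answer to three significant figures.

n ≈ 2.22 mol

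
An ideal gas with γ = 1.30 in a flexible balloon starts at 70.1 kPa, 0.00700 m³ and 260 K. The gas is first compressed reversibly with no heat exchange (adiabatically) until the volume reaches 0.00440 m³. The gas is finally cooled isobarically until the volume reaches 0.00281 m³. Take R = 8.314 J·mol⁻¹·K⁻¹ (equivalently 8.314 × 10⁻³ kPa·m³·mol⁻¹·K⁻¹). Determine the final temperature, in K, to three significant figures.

T₃ ≈ 191 K

Reversible adiabatic, γ = 1.30: T₂ = T₁·(V₁/V₂)^(γ−1) = 298.9 K; P₂ = P₁·(V₁/V₂)^γ = 128.2 kPa.
Isobaric, so V/T is constant: P₃ = P₂; T₃ = T₂·(V₃/V₂) = 190.9 K.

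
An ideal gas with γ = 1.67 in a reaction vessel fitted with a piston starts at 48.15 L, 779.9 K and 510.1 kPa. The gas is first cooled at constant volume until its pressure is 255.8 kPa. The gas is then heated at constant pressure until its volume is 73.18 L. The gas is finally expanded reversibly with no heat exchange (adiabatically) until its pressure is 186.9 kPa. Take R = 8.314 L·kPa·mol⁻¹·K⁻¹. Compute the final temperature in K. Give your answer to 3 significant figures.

Isochoric, so P/T is constant: V₂ = V₁; T₂ = T₁·(P₂/P₁) = 391.1 K.
P constant ⇒ V ∝ T: P₃ = P₂; T₃ = T₂·(V₃/V₂) = 594.4 K.
Adiabatic (γ = 1.67), T V^(γ−1) and P V^γ constant: T₄ = T₃·(P₄/P₃)^((γ−1)/γ) = 524.1 K; V₄ = V₃·(P₃/P₄)^(1/γ) = 88.31 L.

T₄ ≈ 524 K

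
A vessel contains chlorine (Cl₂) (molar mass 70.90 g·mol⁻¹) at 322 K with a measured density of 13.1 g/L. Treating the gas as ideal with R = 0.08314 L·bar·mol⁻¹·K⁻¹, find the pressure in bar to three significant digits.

P ≈ 4.95 bar

ρ = PM/(RT) ⇒ P = ρRT/M = (13.1 × 0.08314 × 322.0) / 70.90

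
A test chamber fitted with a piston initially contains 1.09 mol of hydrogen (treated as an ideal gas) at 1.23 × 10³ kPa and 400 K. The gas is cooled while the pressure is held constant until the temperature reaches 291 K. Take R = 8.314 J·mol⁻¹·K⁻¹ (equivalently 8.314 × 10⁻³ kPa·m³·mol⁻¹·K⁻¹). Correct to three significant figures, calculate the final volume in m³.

From PV = nRT: V₁ = nRT₁/P₁ = 0.002947 m³.
P constant ⇒ V ∝ T: P₂ = P₁; V₂ = V₁·(T₂/T₁) = 0.002144 m³.

V₂ ≈ 0.00214 m³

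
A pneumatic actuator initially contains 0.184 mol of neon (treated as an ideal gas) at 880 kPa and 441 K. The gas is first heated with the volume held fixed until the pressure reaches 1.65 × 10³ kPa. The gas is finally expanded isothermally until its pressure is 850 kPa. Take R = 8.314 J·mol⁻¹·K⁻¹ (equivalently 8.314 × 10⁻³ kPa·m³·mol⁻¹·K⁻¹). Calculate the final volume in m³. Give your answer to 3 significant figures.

V₃ ≈ 0.00149 m³

From PV = nRT: V₁ = nRT₁/P₁ = 0.0007666 m³.
V constant ⇒ P ∝ T: V₂ = V₁; T₂ = T₁·(P₂/P₁) = 826.9 K.
Isothermal, so P V is constant: T₃ = T₂; V₃ = V₂·(P₂/P₃) = 0.001488 m³.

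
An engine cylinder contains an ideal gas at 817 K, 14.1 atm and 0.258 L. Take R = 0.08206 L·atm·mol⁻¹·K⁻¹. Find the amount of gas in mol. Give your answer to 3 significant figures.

PV = nRT ⇒ n = PV/(RT) = (14.1 × 0.258) / (0.08206 × 817)

n ≈ 0.0543 mol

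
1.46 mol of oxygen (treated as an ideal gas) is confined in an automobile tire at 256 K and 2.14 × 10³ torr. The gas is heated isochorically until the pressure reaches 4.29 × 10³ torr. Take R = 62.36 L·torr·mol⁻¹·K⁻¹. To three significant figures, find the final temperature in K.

T₂ ≈ 513 K

From PV = nRT: V₁ = nRT₁/P₁ = 10.89 L.
V constant ⇒ P ∝ T: V₂ = V₁; T₂ = T₁·(P₂/P₁) = 513.2 K.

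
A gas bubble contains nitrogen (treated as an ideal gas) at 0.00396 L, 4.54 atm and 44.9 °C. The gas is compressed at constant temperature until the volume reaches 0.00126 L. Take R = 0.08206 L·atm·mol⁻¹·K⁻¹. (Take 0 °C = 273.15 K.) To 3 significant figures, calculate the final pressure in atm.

P₂ ≈ 14.3 atm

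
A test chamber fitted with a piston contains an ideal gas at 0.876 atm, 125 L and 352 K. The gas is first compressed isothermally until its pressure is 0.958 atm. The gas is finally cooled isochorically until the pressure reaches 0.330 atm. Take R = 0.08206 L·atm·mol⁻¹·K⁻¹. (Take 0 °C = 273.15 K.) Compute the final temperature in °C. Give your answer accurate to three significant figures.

Isothermal, so P V is constant: T₂ = T₁; V₂ = V₁·(P₁/P₂) = 114.3 L.
V constant ⇒ P ∝ T: V₃ = V₂; T₃ = T₂·(P₃/P₂) = 121.3 K.

T₃ ≈ -152 °C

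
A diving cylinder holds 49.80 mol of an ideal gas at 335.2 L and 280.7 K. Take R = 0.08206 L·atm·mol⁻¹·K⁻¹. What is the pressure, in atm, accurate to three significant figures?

PV = nRT ⇒ P = nRT/V = (49.80 × 0.08206 × 280.7) / 335.2

P ≈ 3.42 atm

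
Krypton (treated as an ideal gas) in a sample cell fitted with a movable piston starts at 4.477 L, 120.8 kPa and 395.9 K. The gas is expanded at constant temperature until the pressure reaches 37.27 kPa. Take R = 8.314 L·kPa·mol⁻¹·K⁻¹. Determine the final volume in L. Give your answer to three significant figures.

Isothermal, so P V is constant: T₂ = T₁; V₂ = V₁·(P₁/P₂) = 14.51 L.

V₂ ≈ 14.5 L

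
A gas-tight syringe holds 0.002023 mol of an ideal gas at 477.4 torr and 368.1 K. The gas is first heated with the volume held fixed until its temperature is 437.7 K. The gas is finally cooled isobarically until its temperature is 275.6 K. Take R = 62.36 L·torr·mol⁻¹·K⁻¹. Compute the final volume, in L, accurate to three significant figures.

V₃ ≈ 0.0612 L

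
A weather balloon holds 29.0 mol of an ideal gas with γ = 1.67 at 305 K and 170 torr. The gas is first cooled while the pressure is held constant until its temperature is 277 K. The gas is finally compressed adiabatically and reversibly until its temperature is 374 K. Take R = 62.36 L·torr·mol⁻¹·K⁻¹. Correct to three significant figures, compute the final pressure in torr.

From PV = nRT: V₁ = nRT₁/P₁ = 3245 L.
Isobaric, so V/T is constant: P₂ = P₁; V₂ = V₁·(T₂/T₁) = 2947 L.
Reversible adiabatic, γ = 1.67: P₃ = P₂·(T₃/T₂)^(γ/(γ−1)) = 359.3 torr; V₃ = V₂·(T₂/T₃)^(1/(γ−1)) = 1882 L.

P₃ ≈ 359 torr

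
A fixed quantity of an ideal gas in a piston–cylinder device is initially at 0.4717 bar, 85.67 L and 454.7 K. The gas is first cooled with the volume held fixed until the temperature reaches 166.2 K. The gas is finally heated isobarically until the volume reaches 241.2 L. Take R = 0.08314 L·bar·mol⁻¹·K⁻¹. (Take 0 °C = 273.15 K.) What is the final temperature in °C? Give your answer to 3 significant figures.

V constant ⇒ P ∝ T: V₂ = V₁; P₂ = P₁·(T₂/T₁) = 0.1724 bar.
Isobaric, so V/T is constant: P₃ = P₂; T₃ = T₂·(V₃/V₂) = 467.9 K.

T₃ ≈ 195 °C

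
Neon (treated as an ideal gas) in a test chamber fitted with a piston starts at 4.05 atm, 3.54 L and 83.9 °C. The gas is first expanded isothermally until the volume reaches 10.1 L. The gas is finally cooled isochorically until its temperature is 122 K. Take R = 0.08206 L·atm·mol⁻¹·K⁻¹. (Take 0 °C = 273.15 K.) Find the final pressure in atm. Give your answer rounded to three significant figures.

P₃ ≈ 0.485 atm

Convert: T₁ = 357.0 K.
T constant ⇒ Boyle's law P V = const: T₂ = T₁; P₂ = P₁·(V₁/V₂) = 1.420 atm.
Isochoric, so P/T is constant: V₃ = V₂; P₃ = P₂·(T₃/T₂) = 0.4850 atm.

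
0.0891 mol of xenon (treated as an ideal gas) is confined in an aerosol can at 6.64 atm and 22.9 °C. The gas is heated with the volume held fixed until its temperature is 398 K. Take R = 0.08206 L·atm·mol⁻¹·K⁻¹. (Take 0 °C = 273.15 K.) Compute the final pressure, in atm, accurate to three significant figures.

Convert: T₁ = 296.0 K.
From PV = nRT: V₁ = nRT₁/P₁ = 0.3260 L.
V constant ⇒ P ∝ T: V₂ = V₁; P₂ = P₁·(T₂/T₁) = 8.927 atm.

P₂ ≈ 8.93 atm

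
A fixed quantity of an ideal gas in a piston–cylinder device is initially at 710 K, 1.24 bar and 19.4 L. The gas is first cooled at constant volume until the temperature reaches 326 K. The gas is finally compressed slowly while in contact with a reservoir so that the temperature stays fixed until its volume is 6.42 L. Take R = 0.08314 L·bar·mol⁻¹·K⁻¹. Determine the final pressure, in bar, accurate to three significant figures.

Isochoric, so P/T is constant: V₂ = V₁; P₂ = P₁·(T₂/T₁) = 0.5694 bar.
T constant ⇒ Boyle's law P V = const: T₃ = T₂; P₃ = P₂·(V₂/V₃) = 1.720 bar.

P₃ ≈ 1.72 bar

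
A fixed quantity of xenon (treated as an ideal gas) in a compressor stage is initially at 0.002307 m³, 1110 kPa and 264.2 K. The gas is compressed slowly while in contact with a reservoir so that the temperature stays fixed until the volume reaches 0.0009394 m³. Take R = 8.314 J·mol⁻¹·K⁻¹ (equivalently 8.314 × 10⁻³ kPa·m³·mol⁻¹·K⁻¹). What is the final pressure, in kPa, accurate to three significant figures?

Isothermal, so P V is constant: T₂ = T₁; P₂ = P₁·(V₁/V₂) = 2726 kPa.

P₂ ≈ 2.73e+03 kPa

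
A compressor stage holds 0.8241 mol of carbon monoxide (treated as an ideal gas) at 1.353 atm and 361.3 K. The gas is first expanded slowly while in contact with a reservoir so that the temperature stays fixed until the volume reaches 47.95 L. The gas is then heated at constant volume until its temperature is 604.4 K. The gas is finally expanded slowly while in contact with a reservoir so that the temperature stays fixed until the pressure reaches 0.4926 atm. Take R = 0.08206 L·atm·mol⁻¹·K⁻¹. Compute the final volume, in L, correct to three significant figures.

V₄ ≈ 83.0 L

From PV = nRT: V₁ = nRT₁/P₁ = 18.06 L.
T constant ⇒ Boyle's law P V = const: T₂ = T₁; P₂ = P₁·(V₁/V₂) = 0.5096 atm.
Isochoric, so P/T is constant: V₃ = V₂; P₃ = P₂·(T₃/T₂) = 0.8524 atm.
Isothermal, so P V is constant: T₄ = T₃; V₄ = V₃·(P₃/P₄) = 82.97 L.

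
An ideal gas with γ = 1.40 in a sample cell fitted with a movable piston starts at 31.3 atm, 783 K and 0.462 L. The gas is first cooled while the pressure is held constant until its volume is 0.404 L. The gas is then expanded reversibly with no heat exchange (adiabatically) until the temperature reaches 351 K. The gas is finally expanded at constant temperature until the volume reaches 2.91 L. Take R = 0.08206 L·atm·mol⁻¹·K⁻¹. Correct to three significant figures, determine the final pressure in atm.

P₄ ≈ 2.23 atm

P constant ⇒ V ∝ T: P₂ = P₁; T₂ = T₁·(V₂/V₁) = 684.7 K.
Adiabatic (γ = 1.40), T V^(γ−1) and P V^γ constant: P₃ = P₂·(T₃/T₂)^(γ/(γ−1)) = 3.019 atm; V₃ = V₂·(T₂/T₃)^(1/(γ−1)) = 2.147 L.
T constant ⇒ Boyle's law P V = const: T₄ = T₃; P₄ = P₃·(V₃/V₄) = 2.228 atm.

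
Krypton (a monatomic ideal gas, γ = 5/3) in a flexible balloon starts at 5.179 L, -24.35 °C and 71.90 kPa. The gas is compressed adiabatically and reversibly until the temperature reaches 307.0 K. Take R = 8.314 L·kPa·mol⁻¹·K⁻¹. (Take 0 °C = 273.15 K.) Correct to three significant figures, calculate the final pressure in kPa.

Convert: T₁ = 248.8 K.
Adiabatic (γ = 5/3), T V^(γ−1) and P V^γ constant: P₂ = P₁·(T₂/T₁)^(γ/(γ−1)) = 121.6 kPa; V₂ = V₁·(T₁/T₂)^(1/(γ−1)) = 3.778 L.

P₂ ≈ 122 kPa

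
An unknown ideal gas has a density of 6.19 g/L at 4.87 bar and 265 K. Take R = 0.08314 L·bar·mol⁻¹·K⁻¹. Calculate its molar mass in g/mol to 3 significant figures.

ρ = PM/(RT) ⇒ M = ρRT/P = (6.19 × 0.08314 × 265.0) / 4.87

M ≈ 28.0 g/mol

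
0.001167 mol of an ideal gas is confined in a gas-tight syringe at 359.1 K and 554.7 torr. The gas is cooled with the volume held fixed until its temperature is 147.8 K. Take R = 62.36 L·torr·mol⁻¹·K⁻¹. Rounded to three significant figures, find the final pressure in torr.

From PV = nRT: V₁ = nRT₁/P₁ = 0.04711 L.
V constant ⇒ P ∝ T: V₂ = V₁; P₂ = P₁·(T₂/T₁) = 228.3 torr.

P₂ ≈ 228 torr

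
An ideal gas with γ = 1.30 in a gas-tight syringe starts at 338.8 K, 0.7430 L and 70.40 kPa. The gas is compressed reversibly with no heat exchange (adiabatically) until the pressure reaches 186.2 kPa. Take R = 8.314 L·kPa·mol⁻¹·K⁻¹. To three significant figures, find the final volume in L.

Reversible adiabatic, γ = 1.30: T₂ = T₁·(P₂/P₁)^((γ−1)/γ) = 424.1 K; V₂ = V₁·(P₁/P₂)^(1/γ) = 0.3516 L.

V₂ ≈ 0.352 L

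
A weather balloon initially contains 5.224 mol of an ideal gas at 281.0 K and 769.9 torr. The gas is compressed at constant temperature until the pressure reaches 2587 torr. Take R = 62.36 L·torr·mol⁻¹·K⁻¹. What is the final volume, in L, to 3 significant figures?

V₂ ≈ 35.4 L

From PV = nRT: V₁ = nRT₁/P₁ = 118.9 L.
Isothermal, so P V is constant: T₂ = T₁; V₂ = V₁·(P₁/P₂) = 35.38 L.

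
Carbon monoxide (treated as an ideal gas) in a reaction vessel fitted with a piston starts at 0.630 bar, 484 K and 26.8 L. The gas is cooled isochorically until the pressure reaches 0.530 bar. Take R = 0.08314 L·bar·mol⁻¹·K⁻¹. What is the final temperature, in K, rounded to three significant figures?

Isochoric, so P/T is constant: V₂ = V₁; T₂ = T₁·(P₂/P₁) = 407.2 K.

T₂ ≈ 407 K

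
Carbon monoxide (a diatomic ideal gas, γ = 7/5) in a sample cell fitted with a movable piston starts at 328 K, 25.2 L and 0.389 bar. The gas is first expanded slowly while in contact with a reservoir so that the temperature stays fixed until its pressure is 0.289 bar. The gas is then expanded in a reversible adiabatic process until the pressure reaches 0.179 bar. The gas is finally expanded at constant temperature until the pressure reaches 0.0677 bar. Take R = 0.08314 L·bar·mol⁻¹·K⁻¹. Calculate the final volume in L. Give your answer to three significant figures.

Isothermal, so P V is constant: T₂ = T₁; V₂ = V₁·(P₁/P₂) = 33.92 L.
Adiabatic (γ = 7/5), T V^(γ−1) and P V^γ constant: T₃ = T₂·(P₃/P₂)^((γ−1)/γ) = 286.0 K; V₃ = V₂·(P₂/P₃)^(1/γ) = 47.76 L.
T constant ⇒ Boyle's law P V = const: T₄ = T₃; V₄ = V₃·(P₃/P₄) = 126.3 L.

V₄ ≈ 126 L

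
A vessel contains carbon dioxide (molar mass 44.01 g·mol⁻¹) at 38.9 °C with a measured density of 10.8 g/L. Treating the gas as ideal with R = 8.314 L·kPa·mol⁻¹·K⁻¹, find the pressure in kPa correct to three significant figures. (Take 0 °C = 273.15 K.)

ρ = PM/(RT) ⇒ P = ρRT/M = (10.8 × 8.314 × 312.0) / 44.01

P ≈ 637 kPa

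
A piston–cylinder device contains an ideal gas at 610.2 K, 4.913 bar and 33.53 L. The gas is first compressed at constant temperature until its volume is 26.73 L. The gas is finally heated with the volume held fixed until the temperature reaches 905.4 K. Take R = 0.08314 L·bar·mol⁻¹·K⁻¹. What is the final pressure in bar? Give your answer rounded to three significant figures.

T constant ⇒ Boyle's law P V = const: T₂ = T₁; P₂ = P₁·(V₁/V₂) = 6.163 bar.
V constant ⇒ P ∝ T: V₃ = V₂; P₃ = P₂·(T₃/T₂) = 9.144 bar.

P₃ ≈ 9.14 bar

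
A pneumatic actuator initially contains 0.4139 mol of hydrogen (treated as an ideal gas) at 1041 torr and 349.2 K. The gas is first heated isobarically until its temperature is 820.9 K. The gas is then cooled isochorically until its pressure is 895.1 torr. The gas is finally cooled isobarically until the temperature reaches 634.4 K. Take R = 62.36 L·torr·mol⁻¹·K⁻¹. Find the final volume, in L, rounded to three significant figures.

V₄ ≈ 18.3 L

From PV = nRT: V₁ = nRT₁/P₁ = 8.658 L.
Isobaric, so V/T is constant: P₂ = P₁; V₂ = V₁·(T₂/T₁) = 20.35 L.
Isochoric, so P/T is constant: V₃ = V₂; T₃ = T₂·(P₃/P₂) = 705.8 K.
Isobaric, so V/T is constant: P₄ = P₃; V₄ = V₃·(T₄/T₃) = 18.29 L.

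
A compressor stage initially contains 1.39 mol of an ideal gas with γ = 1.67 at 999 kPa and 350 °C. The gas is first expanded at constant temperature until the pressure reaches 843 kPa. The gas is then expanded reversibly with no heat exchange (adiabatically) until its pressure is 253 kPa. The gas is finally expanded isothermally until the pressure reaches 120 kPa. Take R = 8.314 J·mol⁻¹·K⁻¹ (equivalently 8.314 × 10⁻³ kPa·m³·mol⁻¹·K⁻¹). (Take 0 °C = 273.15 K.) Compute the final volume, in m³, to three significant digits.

V₄ ≈ 0.0370 m³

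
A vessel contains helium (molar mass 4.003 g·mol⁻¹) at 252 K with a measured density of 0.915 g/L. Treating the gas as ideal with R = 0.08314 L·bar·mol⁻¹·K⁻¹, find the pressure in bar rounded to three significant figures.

P ≈ 4.79 bar

ρ = PM/(RT) ⇒ P = ρRT/M = (0.915 × 0.08314 × 252.0) / 4.003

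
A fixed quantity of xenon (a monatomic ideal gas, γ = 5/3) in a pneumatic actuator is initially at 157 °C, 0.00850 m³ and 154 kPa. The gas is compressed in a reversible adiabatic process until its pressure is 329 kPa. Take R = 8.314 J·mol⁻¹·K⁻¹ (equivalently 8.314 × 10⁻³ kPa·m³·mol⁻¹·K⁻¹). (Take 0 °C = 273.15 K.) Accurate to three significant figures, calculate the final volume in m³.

V₂ ≈ 0.00539 m³

Convert: T₁ = 430.1 K.
Reversible adiabatic, γ = 5/3: T₂ = T₁·(P₂/P₁)^((γ−1)/γ) = 582.8 K; V₂ = V₁·(P₁/P₂)^(1/γ) = 0.005390 m³.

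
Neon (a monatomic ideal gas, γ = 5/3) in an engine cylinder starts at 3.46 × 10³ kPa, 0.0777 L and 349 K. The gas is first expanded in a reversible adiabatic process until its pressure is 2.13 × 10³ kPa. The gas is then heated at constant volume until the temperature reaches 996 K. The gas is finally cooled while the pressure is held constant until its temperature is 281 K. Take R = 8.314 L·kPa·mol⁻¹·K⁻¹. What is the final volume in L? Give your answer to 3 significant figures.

Adiabatic (γ = 5/3), T V^(γ−1) and P V^γ constant: T₂ = T₁·(P₂/P₁)^((γ−1)/γ) = 287.4 K; V₂ = V₁·(P₁/P₂)^(1/γ) = 0.1040 L.
Isochoric, so P/T is constant: V₃ = V₂; P₃ = P₂·(T₃/T₂) = 7381 kPa.
Isobaric, so V/T is constant: P₄ = P₃; V₄ = V₃·(T₄/T₃) = 0.02933 L.

V₄ ≈ 0.0293 L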